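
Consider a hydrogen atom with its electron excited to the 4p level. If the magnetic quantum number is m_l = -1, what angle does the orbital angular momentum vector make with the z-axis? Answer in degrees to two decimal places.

The 4p level has l = 1.
|L| = ℏ√(l(l+1)) = √2 ℏ.
L_z = m_l ℏ = −1ℏ.
cos θ = L_z/|L| = -1/√2, so θ ≈ 135.00°.

θ ≈ 135.00°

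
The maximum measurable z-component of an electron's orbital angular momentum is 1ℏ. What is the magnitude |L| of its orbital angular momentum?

|L| = √2 ℏ ≈ 1.414ℏ

Since max m_l = l, l = 1.
|L| = √(l(l+1)) ℏ = √2 ℏ.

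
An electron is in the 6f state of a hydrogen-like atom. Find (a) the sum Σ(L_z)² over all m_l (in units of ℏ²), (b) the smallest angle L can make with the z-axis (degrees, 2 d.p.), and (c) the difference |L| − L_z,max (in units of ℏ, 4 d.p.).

Σ(L_z)² = 28 ℏ²; θ_min ≈ 30.00°; |L|−L_z,max ≈ 0.4641ℏ

The 6f subshell has l = 3.
Σ m_l² = 28, so Σ(L_z)² = 28 ℏ².
cos θ_min = 3/√12, so θ_min ≈ 30.00°.
|L| − L_z,max = (2√3 − 3)ℏ ≈ 0.4641ℏ.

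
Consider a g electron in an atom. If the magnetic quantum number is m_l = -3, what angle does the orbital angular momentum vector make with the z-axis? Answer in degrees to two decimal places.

The letter g corresponds to l = 4.
|L|² = l(l+1)ℏ² = 20ℏ², so |L| = 2√5 ℏ.
L_z = m_l ℏ = −3ℏ.
cos θ = L_z/|L| = -3/√20, so θ ≈ 132.13°.

θ ≈ 132.13°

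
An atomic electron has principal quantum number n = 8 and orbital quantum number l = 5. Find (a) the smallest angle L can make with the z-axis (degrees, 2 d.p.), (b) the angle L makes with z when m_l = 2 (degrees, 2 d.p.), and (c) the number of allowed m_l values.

cos θ_min = 5/√30, so θ_min ≈ 24.09°.
For m_l = 2: cos θ = 2/√30, θ ≈ 68.58°.
There are 2l+1 = 11 values of m_l.

θ_min ≈ 24.09°; θ(m_l=2) ≈ 68.58°; 11 values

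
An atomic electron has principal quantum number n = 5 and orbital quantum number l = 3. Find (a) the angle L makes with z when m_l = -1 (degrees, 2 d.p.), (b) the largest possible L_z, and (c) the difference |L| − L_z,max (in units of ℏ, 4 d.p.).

θ(m_l=-1) ≈ 106.78°; L_z,max = 3ℏ; |L|−L_z,max ≈ 0.4641ℏ

For m_l = -1: cos θ = -1/√12, θ ≈ 106.78°.
L_z,max = lℏ = 3ℏ.
|L| − L_z,max = (2√3 − 3)ℏ ≈ 0.4641ℏ.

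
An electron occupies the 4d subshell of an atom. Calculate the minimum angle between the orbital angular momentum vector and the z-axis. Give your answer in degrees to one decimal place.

θ_min ≈ 35.3°

For 4d, l = 2.
|L| = √(l(l+1)) ℏ = √6 ℏ.
The smallest angle corresponds to the largest L_z, i.e. m_l = l = 2, giving L_z = 2ℏ.
cos θ_min = 2/√6, so θ_min ≈ 35.3°.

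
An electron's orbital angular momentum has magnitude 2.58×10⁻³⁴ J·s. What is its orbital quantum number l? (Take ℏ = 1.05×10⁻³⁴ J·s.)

l = 2

Dividing by ℏ: |L|/ℏ ≈ 2.457.
Set l(l+1) = 6.04; the integer solution is l = 2.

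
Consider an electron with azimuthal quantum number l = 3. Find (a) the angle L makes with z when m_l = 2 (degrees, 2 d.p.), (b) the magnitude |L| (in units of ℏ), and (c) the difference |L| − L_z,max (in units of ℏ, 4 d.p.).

θ(m_l=2) ≈ 54.74°; |L| = 2√3 ℏ ≈ 3.464ℏ; |L|−L_z,max ≈ 0.4641ℏ

For m_l = 2: cos θ = 2/√12, θ ≈ 54.74°.
|L| = ℏ√(3·4) = 2√3 ℏ ≈ 3.464ℏ.
|L| − L_z,max = (2√3 − 3)ℏ ≈ 0.4641ℏ.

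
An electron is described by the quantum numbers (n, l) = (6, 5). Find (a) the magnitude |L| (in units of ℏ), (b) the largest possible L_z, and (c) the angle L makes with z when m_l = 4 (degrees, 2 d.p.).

|L| = √30 ℏ ≈ 5.477ℏ; L_z,max = 5ℏ; θ(m_l=4) ≈ 43.09°

|L| = ℏ√(5·6) = √30 ℏ ≈ 5.477ℏ.
L_z,max = lℏ = 5ℏ.
For m_l = 4: cos θ = 4/√30, θ ≈ 43.09°.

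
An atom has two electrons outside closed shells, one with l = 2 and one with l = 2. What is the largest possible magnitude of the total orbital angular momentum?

|L_tot|_max = 2√5 ℏ ≈ 4.472ℏ

The total orbital quantum number L ranges from |l₁ − l₂| to l₁ + l₂ in integer steps.
Allowed values: L = 0, 1, 2, 3, 4.
The largest magnitude corresponds to L = 4: |L_tot| = ℏ√(4·5) = 2√5 ℏ.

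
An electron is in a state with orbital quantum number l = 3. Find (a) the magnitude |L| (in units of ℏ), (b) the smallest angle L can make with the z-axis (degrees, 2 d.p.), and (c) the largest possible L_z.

|L| = 2√3 ℏ ≈ 3.464ℏ; θ_min ≈ 30.00°; L_z,max = 3ℏ

|L| = ℏ√(3·4) = 2√3 ℏ ≈ 3.464ℏ.
cos θ_min = 3/√12, so θ_min ≈ 30.00°.
L_z,max = lℏ = 3ℏ.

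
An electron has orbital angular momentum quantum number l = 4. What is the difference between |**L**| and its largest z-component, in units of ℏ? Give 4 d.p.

|L| − L_z,max ≈ 0.4721ℏ

|L| = 2√5 ℏ ≈ 4.4721ℏ, while L_z,max = lℏ = 4ℏ.
The difference is (2√5 − 4)ℏ ≈ 0.4721ℏ.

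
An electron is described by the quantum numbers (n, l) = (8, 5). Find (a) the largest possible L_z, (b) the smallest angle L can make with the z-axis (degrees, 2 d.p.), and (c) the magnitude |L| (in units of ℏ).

L_z,max = lℏ = 5ℏ.
cos θ_min = 5/√30, so θ_min ≈ 24.09°.
|L| = ℏ√(5·6) = √30 ℏ ≈ 5.477ℏ.

L_z,max = 5ℏ; θ_min ≈ 24.09°; |L| = √30 ℏ ≈ 5.477ℏ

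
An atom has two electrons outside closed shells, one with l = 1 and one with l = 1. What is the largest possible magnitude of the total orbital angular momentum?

Angular momentum addition gives L = |l₁ − l₂|, …, l₁ + l₂.
L ∈ {0, 1, 2}.
The largest magnitude corresponds to L = 2: |L_tot| = ℏ√(2·3) = √6 ℏ.

|L_tot|_max = √6 ℏ ≈ 2.449ℏ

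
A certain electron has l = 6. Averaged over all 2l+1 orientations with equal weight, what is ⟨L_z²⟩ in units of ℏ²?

⟨L_z²⟩ = 14 ℏ²

m_l runs from −6 to 6, i.e. {-6, -5, -4, -3, -2, -1, 0, 1, 2, 3, 4, 5, 6}.
⟨L_z²⟩ = ℏ²·(Σ m_l²)/(2l+1) = ℏ²·182/13 = 14ℏ².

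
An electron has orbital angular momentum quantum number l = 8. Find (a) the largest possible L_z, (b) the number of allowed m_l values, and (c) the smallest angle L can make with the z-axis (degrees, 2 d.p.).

L_z,max = 8ℏ; 17 values; θ_min ≈ 19.47°

L_z,max = lℏ = 8ℏ.
There are 2l+1 = 17 values of m_l.
cos θ_min = 8/√72, so θ_min ≈ 19.47°.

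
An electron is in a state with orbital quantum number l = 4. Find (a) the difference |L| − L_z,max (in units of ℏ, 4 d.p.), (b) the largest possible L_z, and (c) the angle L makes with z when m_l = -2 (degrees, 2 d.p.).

|L|−L_z,max ≈ 0.4721ℏ; L_z,max = 4ℏ; θ(m_l=-2) ≈ 116.57°

|L| − L_z,max = (2√5 − 4)ℏ ≈ 0.4721ℏ.
L_z,max = lℏ = 4ℏ.
For m_l = -2: cos θ = -2/√20, θ ≈ 116.57°.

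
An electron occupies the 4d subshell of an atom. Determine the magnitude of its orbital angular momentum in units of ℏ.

|L| = √6 ℏ ≈ 2.449ℏ

For 4d, l = 2.
|L| = ℏ√(l(l+1)) = ℏ√(2·3) = √6 ℏ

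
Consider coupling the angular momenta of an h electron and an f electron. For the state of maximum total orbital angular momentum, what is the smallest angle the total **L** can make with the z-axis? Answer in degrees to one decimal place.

θ_min ≈ 19.5°

Angular momentum addition gives L = |l₁ − l₂|, …, l₁ + l₂.
Allowed values: L = 2, 3, 4, 5, 6, 7, 8.
The maximum is L = 8, with |L_tot| = ℏ√(8·9) = 6√2 ℏ.
The minimum angle with z is arccos(8/√72) ≈ 19.5°.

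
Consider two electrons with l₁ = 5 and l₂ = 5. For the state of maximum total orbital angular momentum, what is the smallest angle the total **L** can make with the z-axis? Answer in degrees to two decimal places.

θ_min ≈ 17.55°

The total orbital quantum number L ranges from |l₁ − l₂| to l₁ + l₂ in integer steps.
Allowed values: L = 0, 1, 2, 3, 4, 5, 6, 7, 8, 9, 10.
The maximum is L = 10, with |L_tot| = ℏ√(10·11) = √110 ℏ.
The minimum angle with z is arccos(10/√110) ≈ 17.55°.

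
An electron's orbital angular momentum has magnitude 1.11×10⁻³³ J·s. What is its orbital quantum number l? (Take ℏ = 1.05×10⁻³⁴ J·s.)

l = 10

In units of ℏ, |L| ≈ 10.571.
(|L|/ℏ)² = l(l+1) ≈ 111.76 ⇒ l = 10.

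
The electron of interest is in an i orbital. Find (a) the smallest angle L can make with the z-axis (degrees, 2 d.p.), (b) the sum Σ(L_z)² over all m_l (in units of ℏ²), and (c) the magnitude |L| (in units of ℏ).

θ_min ≈ 22.21°; Σ(L_z)² = 182 ℏ²; |L| = √42 ℏ ≈ 6.481ℏ

An i state has l = 6.
cos θ_min = 6/√42, so θ_min ≈ 22.21°.
Σ m_l² = 182, so Σ(L_z)² = 182 ℏ².
|L| = ℏ√(6·7) = √42 ℏ ≈ 6.481ℏ.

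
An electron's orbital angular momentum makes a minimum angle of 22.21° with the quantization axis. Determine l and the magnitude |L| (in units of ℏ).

l = 6, |L| = √42 ℏ ≈ 6.481ℏ

At minimum angle, m_l = l, so cos θ = l/√(l(l+1)); cos²θ = l/(l+1) = 0.8571.
Solving: l = 6.
Then |L| = ℏ√(6·7) = √42 ℏ.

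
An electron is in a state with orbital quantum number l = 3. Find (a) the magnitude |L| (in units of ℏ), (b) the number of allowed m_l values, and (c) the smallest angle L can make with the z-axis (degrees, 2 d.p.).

|L| = ℏ√(3·4) = 2√3 ℏ ≈ 3.464ℏ.
There are 2l+1 = 7 values of m_l.
cos θ_min = 3/√12, so θ_min ≈ 30.00°.

|L| = 2√3 ℏ ≈ 3.464ℏ; 7 values; θ_min ≈ 30.00°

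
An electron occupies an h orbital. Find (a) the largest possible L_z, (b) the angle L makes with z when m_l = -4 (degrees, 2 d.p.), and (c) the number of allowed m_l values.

For an h orbital, l = 5.
L_z,max = lℏ = 5ℏ.
For m_l = -4: cos θ = -4/√30, θ ≈ 136.91°.
There are 2l+1 = 11 values of m_l.

L_z,max = 5ℏ; θ(m_l=-4) ≈ 136.91°; 11 values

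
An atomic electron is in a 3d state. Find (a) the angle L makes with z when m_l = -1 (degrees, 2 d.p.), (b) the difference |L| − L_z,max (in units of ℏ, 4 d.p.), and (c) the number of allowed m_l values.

The 3d subshell has l = 2.
For m_l = -1: cos θ = -1/√6, θ ≈ 114.09°.
|L| − L_z,max = (√6 − 2)ℏ ≈ 0.4495ℏ.
There are 2l+1 = 5 values of m_l.

θ(m_l=-1) ≈ 114.09°; |L|−L_z,max ≈ 0.4495ℏ; 5 values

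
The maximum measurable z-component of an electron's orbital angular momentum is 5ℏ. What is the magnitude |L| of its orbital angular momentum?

|L| = √30 ℏ ≈ 5.477ℏ

Since max m_l = l, l = 5.
|L| = √(l(l+1)) ℏ = √30 ℏ.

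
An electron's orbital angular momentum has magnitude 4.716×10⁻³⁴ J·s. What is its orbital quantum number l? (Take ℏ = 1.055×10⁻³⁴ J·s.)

Dividing by ℏ: |L|/ℏ ≈ 4.470.
Set l(l+1) = 19.98; the integer solution is l = 4.

l = 4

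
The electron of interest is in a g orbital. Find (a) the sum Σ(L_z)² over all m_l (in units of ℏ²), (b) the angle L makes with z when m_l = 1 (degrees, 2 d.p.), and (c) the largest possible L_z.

For a g orbital, l = 4.
Σ m_l² = 60, so Σ(L_z)² = 60 ℏ².
For m_l = 1: cos θ = 1/√20, θ ≈ 77.08°.
L_z,max = lℏ = 4ℏ.

Σ(L_z)² = 60 ℏ²; θ(m_l=1) ≈ 77.08°; L_z,max = 4ℏ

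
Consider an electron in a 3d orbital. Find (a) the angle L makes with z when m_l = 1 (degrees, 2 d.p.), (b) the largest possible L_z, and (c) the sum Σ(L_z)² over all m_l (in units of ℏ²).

θ(m_l=1) ≈ 65.91°; L_z,max = 2ℏ; Σ(L_z)² = 10 ℏ²

3d means n = 3, l = 2.
For m_l = 1: cos θ = 1/√6, θ ≈ 65.91°.
L_z,max = lℏ = 2ℏ.
Σ m_l² = 10, so Σ(L_z)² = 10 ℏ².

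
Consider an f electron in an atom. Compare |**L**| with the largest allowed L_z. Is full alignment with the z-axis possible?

No: L_z,max = 3ℏ < |L| = 2√3 ℏ ≈ 3.464ℏ

For an f orbital, l = 3.
|L| = 2√3 ℏ ≈ 3.4641ℏ, while L_z,max = lℏ = 3ℏ.
Since |L| > L_z,max, the vector can never point exactly along z; the closest it comes is θ_min = arccos(3/√12) ≈ 30.0°.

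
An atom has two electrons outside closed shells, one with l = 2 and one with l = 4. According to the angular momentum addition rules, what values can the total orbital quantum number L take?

L runs from |2 − 4| = 2 to 2 + 4 = 6.
Allowed values: L = 2, 3, 4, 5, 6.

L = 2, 3, 4, 5, 6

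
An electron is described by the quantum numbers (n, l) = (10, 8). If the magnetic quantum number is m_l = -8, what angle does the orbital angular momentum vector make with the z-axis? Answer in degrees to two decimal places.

|L| = √(l(l+1)) ℏ = 6√2 ℏ.
L_z = m_l ℏ = −8ℏ.
cos θ = L_z/|L| = -8/√72, so θ ≈ 160.53°.

θ ≈ 160.53°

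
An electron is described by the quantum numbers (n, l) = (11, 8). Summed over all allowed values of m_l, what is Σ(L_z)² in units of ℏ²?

Σ(L_z)² = 408 ℏ²

m_l ∈ {-8, -7, -6, -5, -4, -3, -2, -1, 0, 1, 2, 3, 4, 5, 6, 7, 8}.
Σ m_l² = 2·(1 + 4 + 9 + 16 + 25 + 36 + 49 + 64) = 408.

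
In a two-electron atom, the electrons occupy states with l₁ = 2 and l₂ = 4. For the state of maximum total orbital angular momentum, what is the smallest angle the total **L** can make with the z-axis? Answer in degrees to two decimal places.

By the triangle rule, |l₁ − l₂| ≤ L ≤ l₁ + l₂.
So L can be 2, 3, 4, 5, 6.
The maximum is L = 6, with |L_tot| = ℏ√(6·7) = √42 ℏ.
The minimum angle with z is arccos(6/√42) ≈ 22.21°.

θ_min ≈ 22.21°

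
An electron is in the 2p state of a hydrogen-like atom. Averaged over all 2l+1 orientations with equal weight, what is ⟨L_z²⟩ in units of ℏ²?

2p means n = 2, l = 1.
The allowed m_l values are -1, 0, 1.
⟨L_z²⟩ = ℏ²·l(l+1)/3 = 0.6667ℏ².

⟨L_z²⟩ = 0.6667 ℏ²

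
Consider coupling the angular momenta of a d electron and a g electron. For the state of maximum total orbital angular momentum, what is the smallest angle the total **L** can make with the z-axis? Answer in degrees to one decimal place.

L runs from |2 − 4| = 2 to 2 + 4 = 6.
L ∈ {2, 3, 4, 5, 6}.
The maximum is L = 6, with |L_tot| = ℏ√(6·7) = √42 ℏ.
The minimum angle with z is arccos(6/√42) ≈ 22.2°.

θ_min ≈ 22.2°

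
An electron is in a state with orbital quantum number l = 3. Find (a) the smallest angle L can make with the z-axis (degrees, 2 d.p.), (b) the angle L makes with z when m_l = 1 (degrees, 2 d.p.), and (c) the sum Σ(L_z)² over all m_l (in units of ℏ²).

θ_min ≈ 30.00°; θ(m_l=1) ≈ 73.22°; Σ(L_z)² = 28 ℏ²

cos θ_min = 3/√12, so θ_min ≈ 30.00°.
For m_l = 1: cos θ = 1/√12, θ ≈ 73.22°.
Σ m_l² = 28, so Σ(L_z)² = 28 ℏ².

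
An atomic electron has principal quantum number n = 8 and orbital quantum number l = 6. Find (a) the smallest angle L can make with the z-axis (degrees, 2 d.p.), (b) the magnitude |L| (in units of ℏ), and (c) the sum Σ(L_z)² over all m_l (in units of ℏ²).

cos θ_min = 6/√42, so θ_min ≈ 22.21°.
|L| = ℏ√(6·7) = √42 ℏ ≈ 6.481ℏ.
Σ m_l² = 182, so Σ(L_z)² = 182 ℏ².

θ_min ≈ 22.21°; |L| = √42 ℏ ≈ 6.481ℏ; Σ(L_z)² = 182 ℏ²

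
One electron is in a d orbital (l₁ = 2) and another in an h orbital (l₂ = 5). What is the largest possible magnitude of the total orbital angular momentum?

By the triangle rule, |l₁ − l₂| ≤ L ≤ l₁ + l₂.
L ∈ {3, 4, 5, 6, 7}.
The largest magnitude corresponds to L = 7: |L_tot| = ℏ√(7·8) = 2√14 ℏ.

|L_tot|_max = 2√14 ℏ ≈ 7.483ℏ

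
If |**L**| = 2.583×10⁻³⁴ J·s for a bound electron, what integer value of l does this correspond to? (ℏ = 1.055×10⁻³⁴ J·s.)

l = 2

|L|/ℏ = (2.583×10⁻³⁴)/(1.055×10⁻³⁴) ≈ 2.448.
Set l(l+1) = 5.99; the integer solution is l = 2.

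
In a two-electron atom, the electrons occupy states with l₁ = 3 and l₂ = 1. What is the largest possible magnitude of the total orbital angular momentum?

|L_tot|_max = 2√5 ℏ ≈ 4.472ℏ

The total orbital quantum number L ranges from |l₁ − l₂| to l₁ + l₂ in integer steps.
L ∈ {2, 3, 4}.
The largest magnitude corresponds to L = 4: |L_tot| = ℏ√(4·5) = 2√5 ℏ.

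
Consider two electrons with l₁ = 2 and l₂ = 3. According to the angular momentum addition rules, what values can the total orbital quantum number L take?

L runs from |2 − 3| = 1 to 2 + 3 = 5.
Allowed values: L = 1, 2, 3, 4, 5.

L = 1, 2, 3, 4, 5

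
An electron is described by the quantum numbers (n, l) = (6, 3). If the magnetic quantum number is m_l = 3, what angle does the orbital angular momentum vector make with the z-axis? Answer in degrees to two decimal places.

|L|² = l(l+1)ℏ² = 12ℏ², so |L| = 2√3 ℏ.
L_z = m_l ℏ = 3ℏ.
cos θ = L_z/|L| = 3/√12, so θ ≈ 30.00°.

θ ≈ 30.00°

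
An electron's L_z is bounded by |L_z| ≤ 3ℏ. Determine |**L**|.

|L| = 2√3 ℏ ≈ 3.464ℏ

Since max m_l = l, l = 3.
Then |L| = ℏ√(3·4) = 2√3 ℏ.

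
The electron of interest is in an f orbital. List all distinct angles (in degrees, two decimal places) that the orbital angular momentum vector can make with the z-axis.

For an f orbital, l = 3.
|L|² = l(l+1)ℏ² = 12ℏ², so |L| = 2√3 ℏ.
cos θ = m_l/√12 for each m_l ∈ {-3, -2, -1, 0, 1, 2, 3}.

θ ∈ {30.00°, 54.74°, 73.22°, 90.00°, 106.78°, 125.26°, 150.00°}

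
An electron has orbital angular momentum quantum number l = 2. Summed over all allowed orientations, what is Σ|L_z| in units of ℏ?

Σ|L_z| = 6 ℏ

m_l runs from −2 to 2, i.e. {-2, -1, 0, 1, 2}.
Σ|m_l| = 2·2(2+1)/2 = 6.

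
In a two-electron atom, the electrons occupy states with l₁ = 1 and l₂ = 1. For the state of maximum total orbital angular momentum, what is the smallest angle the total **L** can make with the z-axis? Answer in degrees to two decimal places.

θ_min ≈ 35.26°

L runs from |1 − 1| = 0 to 1 + 1 = 2.
Allowed values: L = 0, 1, 2.
The maximum is L = 2, with |L_tot| = ℏ√(2·3) = √6 ℏ.
The minimum angle with z is arccos(2/√6) ≈ 35.26°.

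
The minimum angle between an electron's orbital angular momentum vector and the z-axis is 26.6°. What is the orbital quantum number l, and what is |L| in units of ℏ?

l = 4, |L| = 2√5 ℏ ≈ 4.472ℏ

cos θ_min = l/√(l(l+1)) = √(l/(l+1)), so l/(l+1) = cos²(26.6°) = 0.7995.
l = cos²θ/sin²θ ≈ 4.
Then |L| = ℏ√(4·5) = 2√5 ℏ.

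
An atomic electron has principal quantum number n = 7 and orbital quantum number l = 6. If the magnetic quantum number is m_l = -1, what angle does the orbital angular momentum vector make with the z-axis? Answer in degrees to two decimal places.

|L|² = l(l+1)ℏ² = 42ℏ², so |L| = √42 ℏ.
L_z = m_l ℏ = −1ℏ.
cos θ = L_z/|L| = -1/√42, so θ ≈ 98.88°.

θ ≈ 98.88°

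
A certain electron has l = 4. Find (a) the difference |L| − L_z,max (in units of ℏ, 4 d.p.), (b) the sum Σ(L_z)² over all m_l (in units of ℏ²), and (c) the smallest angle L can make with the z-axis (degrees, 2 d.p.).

|L|−L_z,max ≈ 0.4721ℏ; Σ(L_z)² = 60 ℏ²; θ_min ≈ 26.57°

|L| − L_z,max = (2√5 − 4)ℏ ≈ 0.4721ℏ.
Σ m_l² = 60, so Σ(L_z)² = 60 ℏ².
cos θ_min = 4/√20, so θ_min ≈ 26.57°.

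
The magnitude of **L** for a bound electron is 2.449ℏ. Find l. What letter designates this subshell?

Since |L|² = l(l+1)ℏ², l(l+1) = 6.
Solving: l = 2.

l = 2 (d orbital)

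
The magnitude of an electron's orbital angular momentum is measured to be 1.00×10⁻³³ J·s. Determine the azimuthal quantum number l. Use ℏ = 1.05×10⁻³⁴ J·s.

l = 9

|L|/ℏ = (1.00×10⁻³³)/(1.05×10⁻³⁴) ≈ 9.524.
Set l(l+1) = 90.70; the integer solution is l = 9.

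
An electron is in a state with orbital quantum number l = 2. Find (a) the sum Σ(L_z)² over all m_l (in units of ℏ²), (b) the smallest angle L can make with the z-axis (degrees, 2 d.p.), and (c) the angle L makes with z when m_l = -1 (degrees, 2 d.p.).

Σ m_l² = 10, so Σ(L_z)² = 10 ℏ².
cos θ_min = 2/√6, so θ_min ≈ 35.26°.
For m_l = -1: cos θ = -1/√6, θ ≈ 114.09°.

Σ(L_z)² = 10 ℏ²; θ_min ≈ 35.26°; θ(m_l=-1) ≈ 114.09°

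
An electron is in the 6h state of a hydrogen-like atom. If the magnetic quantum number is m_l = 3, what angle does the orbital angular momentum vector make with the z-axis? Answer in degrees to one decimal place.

θ ≈ 56.8°

6h means n = 6, l = 5.
|L|² = l(l+1)ℏ² = 30ℏ², so |L| = √30 ℏ.
L_z = m_l ℏ = 3ℏ.
cos θ = L_z/|L| = 3/√30, so θ ≈ 56.8°.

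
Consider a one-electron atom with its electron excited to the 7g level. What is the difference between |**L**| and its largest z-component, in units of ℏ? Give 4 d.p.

The 7g level has l = 4.
|L| = 2√5 ℏ ≈ 4.4721ℏ, while L_z,max = lℏ = 4ℏ.
The difference is (2√5 − 4)ℏ ≈ 0.4721ℏ.

|L| − L_z,max ≈ 0.4721ℏ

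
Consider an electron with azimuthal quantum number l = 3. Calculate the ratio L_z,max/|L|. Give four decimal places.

|L| = 2√3 ℏ ≈ 3.4641ℏ, while L_z,max = lℏ = 3ℏ.
L_z,max/|L| = 3/√12 = 0.8660.

L_z,max/|L| = 0.8660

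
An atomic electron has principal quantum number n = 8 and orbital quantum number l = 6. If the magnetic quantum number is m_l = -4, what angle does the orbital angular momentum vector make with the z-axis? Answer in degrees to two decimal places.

θ ≈ 128.11°

|L|² = l(l+1)ℏ² = 42ℏ², so |L| = √42 ℏ.
L_z = m_l ℏ = −4ℏ.
cos θ = L_z/|L| = -4/√42, so θ ≈ 128.11°.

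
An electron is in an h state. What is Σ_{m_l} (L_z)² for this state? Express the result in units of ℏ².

Σ(L_z)² = 110 ℏ²

H corresponds to l = 5.
m_l runs from −5 to 5, i.e. {-5, -4, -3, -2, -1, 0, 1, 2, 3, 4, 5}.
Σ m_l² = 2·(1 + 4 + 9 + 16 + 25) = 110.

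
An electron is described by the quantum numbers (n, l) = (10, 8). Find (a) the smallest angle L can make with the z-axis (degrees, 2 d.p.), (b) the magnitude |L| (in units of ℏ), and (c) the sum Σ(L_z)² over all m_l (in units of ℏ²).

cos θ_min = 8/√72, so θ_min ≈ 19.47°.
|L| = ℏ√(8·9) = 6√2 ℏ ≈ 8.485ℏ.
Σ m_l² = 408, so Σ(L_z)² = 408 ℏ².

θ_min ≈ 19.47°; |L| = 6√2 ℏ ≈ 8.485ℏ; Σ(L_z)² = 408 ℏ²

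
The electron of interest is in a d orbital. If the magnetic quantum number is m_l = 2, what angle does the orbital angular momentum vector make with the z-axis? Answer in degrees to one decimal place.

θ ≈ 35.3°

The letter d corresponds to l = 2.
|L|² = l(l+1)ℏ² = 6ℏ², so |L| = √6 ℏ.
L_z = m_l ℏ = 2ℏ.
cos θ = L_z/|L| = 2/√6, so θ ≈ 35.3°.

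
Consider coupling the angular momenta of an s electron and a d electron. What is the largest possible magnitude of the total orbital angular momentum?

|L_tot|_max = √6 ℏ ≈ 2.449ℏ

Angular momentum addition gives L = |l₁ − l₂|, …, l₁ + l₂.
Allowed values: L = 2.
The largest magnitude corresponds to L = 2: |L_tot| = ℏ√(2·3) = √6 ℏ.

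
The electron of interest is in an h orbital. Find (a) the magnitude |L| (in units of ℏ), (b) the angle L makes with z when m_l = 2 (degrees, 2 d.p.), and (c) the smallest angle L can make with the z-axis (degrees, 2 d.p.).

|L| = √30 ℏ ≈ 5.477ℏ; θ(m_l=2) ≈ 68.58°; θ_min ≈ 24.09°

For an h orbital, l = 5.
|L| = ℏ√(5·6) = √30 ℏ ≈ 5.477ℏ.
For m_l = 2: cos θ = 2/√30, θ ≈ 68.58°.
cos θ_min = 5/√30, so θ_min ≈ 24.09°.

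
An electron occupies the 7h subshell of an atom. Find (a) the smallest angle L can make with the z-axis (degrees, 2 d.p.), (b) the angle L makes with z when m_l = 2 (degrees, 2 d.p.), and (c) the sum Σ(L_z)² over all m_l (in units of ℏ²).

θ_min ≈ 24.09°; θ(m_l=2) ≈ 68.58°; Σ(L_z)² = 110 ℏ²

The 7h subshell has l = 5.
cos θ_min = 5/√30, so θ_min ≈ 24.09°.
For m_l = 2: cos θ = 2/√30, θ ≈ 68.58°.
Σ m_l² = 110, so Σ(L_z)² = 110 ℏ².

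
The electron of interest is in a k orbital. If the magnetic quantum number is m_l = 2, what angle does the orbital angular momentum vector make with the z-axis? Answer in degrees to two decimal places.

θ ≈ 74.50°

K corresponds to l = 7.
|L|² = l(l+1)ℏ² = 56ℏ², so |L| = 2√14 ℏ.
L_z = m_l ℏ = 2ℏ.
cos θ = L_z/|L| = 2/√56, so θ ≈ 74.50°.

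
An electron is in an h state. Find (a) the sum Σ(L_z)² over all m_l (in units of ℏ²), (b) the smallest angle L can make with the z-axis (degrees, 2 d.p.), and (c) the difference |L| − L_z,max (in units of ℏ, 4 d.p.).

The letter h corresponds to l = 5.
Σ m_l² = 110, so Σ(L_z)² = 110 ℏ².
cos θ_min = 5/√30, so θ_min ≈ 24.09°.
|L| − L_z,max = (√30 − 5)ℏ ≈ 0.4772ℏ.

Σ(L_z)² = 110 ℏ²; θ_min ≈ 24.09°; |L|−L_z,max ≈ 0.4772ℏ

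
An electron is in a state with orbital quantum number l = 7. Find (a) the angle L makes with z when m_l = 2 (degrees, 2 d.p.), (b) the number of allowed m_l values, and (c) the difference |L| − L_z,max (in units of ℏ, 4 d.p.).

For m_l = 2: cos θ = 2/√56, θ ≈ 74.50°.
There are 2l+1 = 15 values of m_l.
|L| − L_z,max = (2√14 − 7)ℏ ≈ 0.4833ℏ.

θ(m_l=2) ≈ 74.50°; 15 values; |L|−L_z,max ≈ 0.4833ℏ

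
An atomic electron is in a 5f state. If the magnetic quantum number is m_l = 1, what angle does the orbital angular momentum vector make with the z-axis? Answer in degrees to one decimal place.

The 5f subshell has l = 3.
|L|² = l(l+1)ℏ² = 12ℏ², so |L| = 2√3 ℏ.
L_z = m_l ℏ = 1ℏ.
cos θ = L_z/|L| = 1/√12, so θ ≈ 73.2°.

θ ≈ 73.2°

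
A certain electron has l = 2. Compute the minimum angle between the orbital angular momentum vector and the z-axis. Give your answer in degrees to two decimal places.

θ_min ≈ 35.26°

|L| = √(l(l+1)) ℏ = √6 ℏ.
The smallest angle corresponds to the largest L_z, i.e. m_l = l = 2, giving L_z = 2ℏ.
cos θ_min = 2/√6, so θ_min ≈ 35.26°.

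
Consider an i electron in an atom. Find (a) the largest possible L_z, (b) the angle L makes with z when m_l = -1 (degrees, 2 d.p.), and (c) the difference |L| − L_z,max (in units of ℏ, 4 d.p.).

For an i orbital, l = 6.
L_z,max = lℏ = 6ℏ.
For m_l = -1: cos θ = -1/√42, θ ≈ 98.88°.
|L| − L_z,max = (√42 − 6)ℏ ≈ 0.4807ℏ.

L_z,max = 6ℏ; θ(m_l=-1) ≈ 98.88°; |L|−L_z,max ≈ 0.4807ℏ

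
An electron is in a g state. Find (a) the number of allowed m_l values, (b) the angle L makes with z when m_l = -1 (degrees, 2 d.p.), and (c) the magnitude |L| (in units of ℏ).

9 values; θ(m_l=-1) ≈ 102.92°; |L| = 2√5 ℏ ≈ 4.472ℏ

A g state has l = 4.
There are 2l+1 = 9 values of m_l.
For m_l = -1: cos θ = -1/√20, θ ≈ 102.92°.
|L| = ℏ√(4·5) = 2√5 ℏ ≈ 4.472ℏ.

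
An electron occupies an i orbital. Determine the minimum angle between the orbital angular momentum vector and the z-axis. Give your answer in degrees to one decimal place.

I corresponds to l = 6.
|L|² = l(l+1)ℏ² = 42ℏ², so |L| = √42 ℏ.
The smallest angle corresponds to the largest L_z, i.e. m_l = l = 6, giving L_z = 6ℏ.
cos θ_min = 6/√42, so θ_min ≈ 22.2°.

θ_min ≈ 22.2°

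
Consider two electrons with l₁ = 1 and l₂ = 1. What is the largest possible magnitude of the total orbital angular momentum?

Angular momentum addition gives L = |l₁ − l₂|, …, l₁ + l₂.
So L can be 0, 1, 2.
The largest magnitude corresponds to L = 2: |L_tot| = ℏ√(2·3) = √6 ℏ.

|L_tot|_max = √6 ℏ ≈ 2.449ℏ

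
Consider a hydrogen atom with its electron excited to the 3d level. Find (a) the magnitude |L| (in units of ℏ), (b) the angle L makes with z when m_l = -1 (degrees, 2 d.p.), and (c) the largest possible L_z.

|L| = √6 ℏ ≈ 2.449ℏ; θ(m_l=-1) ≈ 114.09°; L_z,max = 2ℏ

The 3d level has l = 2.
|L| = ℏ√(2·3) = √6 ℏ ≈ 2.449ℏ.
For m_l = -1: cos θ = -1/√6, θ ≈ 114.09°.
L_z,max = lℏ = 2ℏ.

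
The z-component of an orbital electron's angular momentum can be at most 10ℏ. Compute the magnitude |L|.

The maximum L_z equals lℏ, giving l = 10.
|L| = √(l(l+1)) ℏ = √110 ℏ.

|L| = √110 ℏ ≈ 10.488ℏ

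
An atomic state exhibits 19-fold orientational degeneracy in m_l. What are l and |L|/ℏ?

l = 9, |L| = 3√10 ℏ ≈ 9.487ℏ

2l + 1 = 19 ⇒ l = 9.
|L| = ℏ√(l(l+1)) = ℏ√(9·10) = 3√10 ℏ.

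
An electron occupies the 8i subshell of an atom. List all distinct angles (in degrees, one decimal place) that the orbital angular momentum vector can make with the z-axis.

θ ∈ {22.2°, 39.5°, 51.9°, 62.4°, 72.0°, 81.1°, 90.0°, 98.9°, 108.0°, 117.6°, 128.1°, 140.5°, 157.8°}

For 8i, l = 6.
|L|² = l(l+1)ℏ² = 42ℏ², so |L| = √42 ℏ.
cos θ = m_l/√42 for each m_l ∈ {-6, -5, -4, -3, -2, -1, 0, 1, 2, 3, 4, 5, 6}.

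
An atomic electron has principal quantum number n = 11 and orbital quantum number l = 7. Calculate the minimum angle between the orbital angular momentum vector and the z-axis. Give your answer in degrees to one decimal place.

θ_min ≈ 20.7°

|L| = ℏ√(l(l+1)) = 2√14 ℏ.
The smallest angle corresponds to the largest L_z, i.e. m_l = l = 7, giving L_z = 7ℏ.
cos θ_min = 7/√56, so θ_min ≈ 20.7°.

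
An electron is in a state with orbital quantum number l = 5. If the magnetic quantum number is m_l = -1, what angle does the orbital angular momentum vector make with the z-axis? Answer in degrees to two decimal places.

θ ≈ 100.52°

|L|² = l(l+1)ℏ² = 30ℏ², so |L| = √30 ℏ.
L_z = m_l ℏ = −1ℏ.
cos θ = L_z/|L| = -1/√30, so θ ≈ 100.52°.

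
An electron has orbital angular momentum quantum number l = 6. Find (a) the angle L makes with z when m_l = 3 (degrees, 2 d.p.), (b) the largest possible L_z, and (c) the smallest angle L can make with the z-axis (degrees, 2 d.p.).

θ(m_l=3) ≈ 62.42°; L_z,max = 6ℏ; θ_min ≈ 22.21°

For m_l = 3: cos θ = 3/√42, θ ≈ 62.42°.
L_z,max = lℏ = 6ℏ.
cos θ_min = 6/√42, so θ_min ≈ 22.21°.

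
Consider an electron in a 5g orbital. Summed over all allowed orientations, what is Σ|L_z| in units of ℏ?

Σ|L_z| = 20 ℏ

5g means n = 5, l = 4.
m_l ∈ {-4, -3, -2, -1, 0, 1, 2, 3, 4}.
Σ|m_l| = 2·4(4+1)/2 = 20.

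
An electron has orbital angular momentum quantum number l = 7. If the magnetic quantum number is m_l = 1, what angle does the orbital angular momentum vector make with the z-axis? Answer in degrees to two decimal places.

|L| = √(l(l+1)) ℏ = 2√14 ℏ.
L_z = m_l ℏ = 1ℏ.
cos θ = L_z/|L| = 1/√56, so θ ≈ 82.32°.

θ ≈ 82.32°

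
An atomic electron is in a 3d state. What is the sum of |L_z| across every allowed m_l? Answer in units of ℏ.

Σ|L_z| = 6 ℏ

For 3d, l = 2.
m_l runs from −2 to 2, i.e. {-2, -1, 0, 1, 2}.
Σ|m_l| = 2(1+2+…+2) = 6.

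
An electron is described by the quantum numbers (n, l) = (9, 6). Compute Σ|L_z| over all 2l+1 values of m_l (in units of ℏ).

Σ|L_z| = 42 ℏ

m_l ∈ {-6, -5, -4, -3, -2, -1, 0, 1, 2, 3, 4, 5, 6}.
Σ|m_l| = 2(1+2+…+6) = 42.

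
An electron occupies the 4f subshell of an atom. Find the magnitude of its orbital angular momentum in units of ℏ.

|L| = 2√3 ℏ ≈ 3.464ℏ

4f means n = 4, l = 3.
|L| = ℏ√(l(l+1)) = ℏ√(3·4) = 2√3 ℏ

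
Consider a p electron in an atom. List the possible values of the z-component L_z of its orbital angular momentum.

For a p orbital, l = 1.
L_z = m_l ℏ with m_l ranging from −l to +l in integer steps.
For l = 1: m_l ∈ {-1, 0, 1}.

L_z ∈ {−ℏ, 0, ℏ}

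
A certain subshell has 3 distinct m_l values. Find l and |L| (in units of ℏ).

l = 1, |L| = √2 ℏ ≈ 1.414ℏ

2l + 1 = 3 ⇒ l = 1.
Then |L| = √(l(l+1)) ℏ = √2 ℏ.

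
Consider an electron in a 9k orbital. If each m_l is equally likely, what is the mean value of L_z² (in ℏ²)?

⟨L_z²⟩ = 18.67 ℏ²

The 9k subshell has l = 7.
m_l ∈ {-7, -6, -5, -4, -3, -2, -1, 0, 1, 2, 3, 4, 5, 6, 7}.
⟨L_z²⟩ = ℏ²·(Σ m_l²)/(2l+1) = ℏ²·280/15 = 18.67ℏ².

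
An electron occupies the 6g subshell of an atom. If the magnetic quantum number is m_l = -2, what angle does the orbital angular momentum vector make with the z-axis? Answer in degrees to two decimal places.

The 6g subshell has l = 4.
|L| = ℏ√(l(l+1)) = 2√5 ℏ.
L_z = m_l ℏ = −2ℏ.
cos θ = L_z/|L| = -2/√20, so θ ≈ 116.57°.

θ ≈ 116.57°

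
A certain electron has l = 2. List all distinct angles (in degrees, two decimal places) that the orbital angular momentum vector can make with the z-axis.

|L| = ℏ√(l(l+1)) = √6 ℏ.
cos θ = m_l/√6 for each m_l ∈ {-2, -1, 0, 1, 2}.

θ ∈ {35.26°, 65.91°, 90.00°, 114.09°, 144.74°}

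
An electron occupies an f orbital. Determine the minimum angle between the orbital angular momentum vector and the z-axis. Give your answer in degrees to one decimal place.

For an f orbital, l = 3.
|L|² = l(l+1)ℏ² = 12ℏ², so |L| = 2√3 ℏ.
The smallest angle corresponds to the largest L_z, i.e. m_l = l = 3, giving L_z = 3ℏ.
cos θ_min = 3/√12, so θ_min ≈ 30.0°.

θ_min ≈ 30.0°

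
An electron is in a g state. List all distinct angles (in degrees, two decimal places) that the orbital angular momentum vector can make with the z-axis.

θ ∈ {26.57°, 47.87°, 63.43°, 77.08°, 90.00°, 102.92°, 116.57°, 132.13°, 153.43°}

For a g orbital, l = 4.
|L| = ℏ√(l(l+1)) = 2√5 ℏ.
cos θ = m_l/√20 for each m_l ∈ {-4, -3, -2, -1, 0, 1, 2, 3, 4}.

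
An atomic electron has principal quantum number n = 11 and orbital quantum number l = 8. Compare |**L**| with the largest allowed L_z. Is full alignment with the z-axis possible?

|L| = 6√2 ℏ ≈ 8.4853ℏ, while L_z,max = lℏ = 8ℏ.
Since |L| > L_z,max, the vector can never point exactly along z; the closest it comes is θ_min = arccos(8/√72) ≈ 19.5°.

No: L_z,max = 8ℏ < |L| = 6√2 ℏ ≈ 8.485ℏ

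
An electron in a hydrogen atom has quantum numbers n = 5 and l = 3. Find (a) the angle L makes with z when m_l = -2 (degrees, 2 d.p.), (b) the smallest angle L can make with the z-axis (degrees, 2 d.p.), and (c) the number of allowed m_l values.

For m_l = -2: cos θ = -2/√12, θ ≈ 125.26°.
cos θ_min = 3/√12, so θ_min ≈ 30.00°.
There are 2l+1 = 7 values of m_l.

θ(m_l=-2) ≈ 125.26°; θ_min ≈ 30.00°; 7 values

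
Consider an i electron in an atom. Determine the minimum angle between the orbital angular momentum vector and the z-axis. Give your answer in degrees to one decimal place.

θ_min ≈ 22.2°

An i state has l = 6.
|L|² = l(l+1)ℏ² = 42ℏ², so |L| = √42 ℏ.
The smallest angle corresponds to the largest L_z, i.e. m_l = l = 6, giving L_z = 6ℏ.
cos θ_min = 6/√42, so θ_min ≈ 22.2°.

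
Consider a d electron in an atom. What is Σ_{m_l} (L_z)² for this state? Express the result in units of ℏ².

Σ(L_z)² = 10 ℏ²

For a d orbital, l = 2.
The allowed m_l values are -2, -1, 0, 1, 2.
Σ m_l² = l(l+1)(2l+1)/3 = 2·3·5/3 = 10.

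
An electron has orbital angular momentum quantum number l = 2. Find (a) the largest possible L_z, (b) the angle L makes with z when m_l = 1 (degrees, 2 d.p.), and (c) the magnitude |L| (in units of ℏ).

L_z,max = lℏ = 2ℏ.
For m_l = 1: cos θ = 1/√6, θ ≈ 65.91°.
|L| = ℏ√(2·3) = √6 ℏ ≈ 2.449ℏ.

L_z,max = 2ℏ; θ(m_l=1) ≈ 65.91°; |L| = √6 ℏ ≈ 2.449ℏ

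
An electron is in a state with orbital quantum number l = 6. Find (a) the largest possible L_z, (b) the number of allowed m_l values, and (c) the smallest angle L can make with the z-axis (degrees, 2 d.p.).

L_z,max = 6ℏ; 13 values; θ_min ≈ 22.21°

L_z,max = lℏ = 6ℏ.
There are 2l+1 = 13 values of m_l.
cos θ_min = 6/√42, so θ_min ≈ 22.21°.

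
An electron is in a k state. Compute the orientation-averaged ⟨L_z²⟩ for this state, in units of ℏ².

A k state has l = 7.
m_l ∈ {-7, -6, -5, -4, -3, -2, -1, 0, 1, 2, 3, 4, 5, 6, 7}.
Average of L_z² over 15 states: 280/15 ℏ² = 18.67 ℏ².

⟨L_z²⟩ = 18.67 ℏ²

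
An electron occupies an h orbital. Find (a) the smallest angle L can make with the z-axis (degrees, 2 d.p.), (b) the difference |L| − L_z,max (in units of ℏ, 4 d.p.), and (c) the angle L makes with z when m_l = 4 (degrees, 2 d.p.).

θ_min ≈ 24.09°; |L|−L_z,max ≈ 0.4772ℏ; θ(m_l=4) ≈ 43.09°

The letter h corresponds to l = 5.
cos θ_min = 5/√30, so θ_min ≈ 24.09°.
|L| − L_z,max = (√30 − 5)ℏ ≈ 0.4772ℏ.
For m_l = 4: cos θ = 4/√30, θ ≈ 43.09°.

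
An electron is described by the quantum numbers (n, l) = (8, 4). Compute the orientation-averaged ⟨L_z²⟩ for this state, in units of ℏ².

⟨L_z²⟩ = 6.667 ℏ²

m_l ∈ {-4, -3, -2, -1, 0, 1, 2, 3, 4}.
⟨L_z²⟩ = ℏ²·(Σ m_l²)/(2l+1) = ℏ²·60/9 = 6.667ℏ².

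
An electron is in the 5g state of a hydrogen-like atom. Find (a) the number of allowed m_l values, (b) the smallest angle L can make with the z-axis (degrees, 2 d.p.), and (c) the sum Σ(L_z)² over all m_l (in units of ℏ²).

9 values; θ_min ≈ 26.57°; Σ(L_z)² = 60 ℏ²

The 5g subshell has l = 4.
There are 2l+1 = 9 values of m_l.
cos θ_min = 4/√20, so θ_min ≈ 26.57°.
Σ m_l² = 60, so Σ(L_z)² = 60 ℏ².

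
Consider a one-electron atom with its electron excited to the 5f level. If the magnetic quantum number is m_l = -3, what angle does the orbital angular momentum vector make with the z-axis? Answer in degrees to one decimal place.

The 5f level has l = 3.
|L| = ℏ√(l(l+1)) = 2√3 ℏ.
L_z = m_l ℏ = −3ℏ.
cos θ = L_z/|L| = -3/√12, so θ ≈ 150.0°.

θ ≈ 150.0°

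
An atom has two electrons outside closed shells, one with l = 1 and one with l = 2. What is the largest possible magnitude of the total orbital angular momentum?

|L_tot|_max = 2√3 ℏ ≈ 3.464ℏ

The total orbital quantum number L ranges from |l₁ − l₂| to l₁ + l₂ in integer steps.
So L can be 1, 2, 3.
The largest magnitude corresponds to L = 3: |L_tot| = ℏ√(3·4) = 2√3 ℏ.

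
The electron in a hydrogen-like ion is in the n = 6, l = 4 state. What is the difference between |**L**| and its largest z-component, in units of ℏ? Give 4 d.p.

|L| − L_z,max ≈ 0.4721ℏ

|L| = 2√5 ℏ ≈ 4.4721ℏ, while L_z,max = lℏ = 4ℏ.
The difference is (2√5 − 4)ℏ ≈ 0.4721ℏ.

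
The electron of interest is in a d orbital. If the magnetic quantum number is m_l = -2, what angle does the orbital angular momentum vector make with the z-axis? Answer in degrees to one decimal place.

θ ≈ 144.7°

For a d orbital, l = 2.
|L|² = l(l+1)ℏ² = 6ℏ², so |L| = √6 ℏ.
L_z = m_l ℏ = −2ℏ.
cos θ = L_z/|L| = -2/√6, so θ ≈ 144.7°.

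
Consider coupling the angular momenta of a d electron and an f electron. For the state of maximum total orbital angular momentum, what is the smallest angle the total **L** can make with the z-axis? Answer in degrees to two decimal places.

The total orbital quantum number L ranges from |l₁ − l₂| to l₁ + l₂ in integer steps.
Allowed values: L = 1, 2, 3, 4, 5.
The maximum is L = 5, with |L_tot| = ℏ√(5·6) = √30 ℏ.
The minimum angle with z is arccos(5/√30) ≈ 24.09°.

θ_min ≈ 24.09°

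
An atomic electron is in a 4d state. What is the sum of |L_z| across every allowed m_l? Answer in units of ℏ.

Σ|L_z| = 6 ℏ

4d means n = 4, l = 2.
m_l ∈ {-2, -1, 0, 1, 2}.
Σ|m_l| = 2(1+2+…+2) = 6.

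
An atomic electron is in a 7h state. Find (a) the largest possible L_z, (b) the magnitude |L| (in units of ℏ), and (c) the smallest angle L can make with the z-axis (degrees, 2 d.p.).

The 7h subshell has l = 5.
L_z,max = lℏ = 5ℏ.
|L| = ℏ√(5·6) = √30 ℏ ≈ 5.477ℏ.
cos θ_min = 5/√30, so θ_min ≈ 24.09°.

L_z,max = 5ℏ; |L| = √30 ℏ ≈ 5.477ℏ; θ_min ≈ 24.09°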